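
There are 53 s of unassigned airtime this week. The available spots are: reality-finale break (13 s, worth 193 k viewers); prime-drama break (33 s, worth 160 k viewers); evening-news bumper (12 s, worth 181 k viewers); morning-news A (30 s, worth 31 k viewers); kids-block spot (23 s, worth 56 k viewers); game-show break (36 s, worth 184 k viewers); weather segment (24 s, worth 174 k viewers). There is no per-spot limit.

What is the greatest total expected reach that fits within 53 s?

Greedy by ratio would take 4×evening-news bumper: 48 s used, total 724.
Dropping 4×evening-news bumper frees 48 s; slotting in 4×reality-finale break (52 s) lifts the total to 772 at 52 s.
The spare 1 s is too small for any remaining spot, and no exchange beats 772.

772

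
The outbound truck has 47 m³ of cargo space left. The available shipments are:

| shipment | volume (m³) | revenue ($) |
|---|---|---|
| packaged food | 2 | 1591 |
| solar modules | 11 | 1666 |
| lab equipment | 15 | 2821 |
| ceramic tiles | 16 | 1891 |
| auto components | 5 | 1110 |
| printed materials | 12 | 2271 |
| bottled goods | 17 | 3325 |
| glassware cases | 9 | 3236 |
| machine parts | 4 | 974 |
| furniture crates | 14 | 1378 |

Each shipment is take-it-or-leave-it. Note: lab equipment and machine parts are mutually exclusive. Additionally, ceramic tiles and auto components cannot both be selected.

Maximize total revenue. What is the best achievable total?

11533

Taking the top-ratio shipments first gives packaged food + auto components + bottled goods + glassware cases + machine parts for 10236 (37 m³).
Replace machine parts with printed materials: the trade gains 1297 net, giving 11533 at 45 m³.
Next best is packaged food + printed materials + bottled goods + glassware cases + machine parts at 11397 (44 m³) — short by 136.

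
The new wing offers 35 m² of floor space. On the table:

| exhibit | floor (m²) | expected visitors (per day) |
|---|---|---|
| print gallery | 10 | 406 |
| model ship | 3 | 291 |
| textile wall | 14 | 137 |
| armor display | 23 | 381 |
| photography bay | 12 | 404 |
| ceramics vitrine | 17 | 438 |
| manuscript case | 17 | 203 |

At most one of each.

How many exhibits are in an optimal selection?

Optimal total is 1135.
For example print gallery + model ship + ceramics vitrine achieves it, using 30 m².
All optima have 3 exhibits.

3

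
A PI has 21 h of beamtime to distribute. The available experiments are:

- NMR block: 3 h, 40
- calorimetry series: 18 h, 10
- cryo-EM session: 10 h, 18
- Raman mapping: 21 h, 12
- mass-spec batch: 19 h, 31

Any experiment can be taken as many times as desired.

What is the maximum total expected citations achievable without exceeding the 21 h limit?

280

Taking 7×NMR block: 21 h used, 280 in expected citations.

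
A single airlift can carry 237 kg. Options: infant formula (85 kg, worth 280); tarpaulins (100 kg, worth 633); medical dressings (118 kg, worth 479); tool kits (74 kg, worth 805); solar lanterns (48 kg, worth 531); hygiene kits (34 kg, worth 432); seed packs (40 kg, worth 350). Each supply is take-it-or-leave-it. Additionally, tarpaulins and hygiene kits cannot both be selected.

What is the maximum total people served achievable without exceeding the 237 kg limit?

By people served per kg: hygiene kits 12.71, solar lanterns 11.06, tool kits 10.88 lead.
Taking tool kits + solar lanterns + hygiene kits + seed packs: 196 kg used, 2118 in people served.
The spare 41 kg is too small for any remaining supply, and no feasible exchange beats 2118.

2118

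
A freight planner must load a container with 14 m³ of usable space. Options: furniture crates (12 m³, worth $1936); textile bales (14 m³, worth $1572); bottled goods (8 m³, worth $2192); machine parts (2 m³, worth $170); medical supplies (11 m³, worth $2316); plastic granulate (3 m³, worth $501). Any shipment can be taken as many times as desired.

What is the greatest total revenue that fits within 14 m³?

3194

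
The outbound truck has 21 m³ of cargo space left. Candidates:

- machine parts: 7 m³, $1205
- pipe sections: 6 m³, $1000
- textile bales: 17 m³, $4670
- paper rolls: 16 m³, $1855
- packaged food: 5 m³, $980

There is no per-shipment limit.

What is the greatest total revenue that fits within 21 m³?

4670

Density check — textile bales 274.71, packaged food 196.00, machine parts 172.14 are the best per m³.
Taking textile bales: 17 m³ used, 4670 in revenue.
The spare 4 m³ is too small for any remaining shipment, and no exchange beats 4670.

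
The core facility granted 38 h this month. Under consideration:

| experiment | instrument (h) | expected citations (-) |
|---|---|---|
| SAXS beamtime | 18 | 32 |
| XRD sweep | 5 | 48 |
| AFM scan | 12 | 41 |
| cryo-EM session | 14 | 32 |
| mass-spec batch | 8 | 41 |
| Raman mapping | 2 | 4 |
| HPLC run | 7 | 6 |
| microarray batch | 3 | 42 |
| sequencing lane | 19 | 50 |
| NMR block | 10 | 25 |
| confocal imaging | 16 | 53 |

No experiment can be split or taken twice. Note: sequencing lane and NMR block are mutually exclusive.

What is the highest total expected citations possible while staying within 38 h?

197

Ranking by ratio (expected citations/h): microarray batch 14.00, XRD sweep 9.60, mass-spec batch 5.12.
Best packing: XRD sweep + AFM scan + mass-spec batch + microarray batch + NMR block — 38 h, 197 total.
The closest alternative, XRD sweep + AFM scan + Raman mapping + microarray batch + confocal imaging, reaches only 188.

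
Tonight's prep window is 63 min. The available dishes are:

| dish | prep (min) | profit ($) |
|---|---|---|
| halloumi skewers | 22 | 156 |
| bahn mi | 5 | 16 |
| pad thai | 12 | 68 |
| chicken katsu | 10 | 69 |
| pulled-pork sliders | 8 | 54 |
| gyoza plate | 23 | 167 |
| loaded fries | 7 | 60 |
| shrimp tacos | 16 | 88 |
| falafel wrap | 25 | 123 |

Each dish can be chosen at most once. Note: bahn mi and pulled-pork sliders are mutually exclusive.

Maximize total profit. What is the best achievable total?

Halloumi skewers + chicken katsu + gyoza plate + loaded fries uses 62 of the 63 min and totals 452.
Next best is halloumi skewers + chicken katsu + pulled-pork sliders + gyoza plate at 446 (63 min) — short by 6.

452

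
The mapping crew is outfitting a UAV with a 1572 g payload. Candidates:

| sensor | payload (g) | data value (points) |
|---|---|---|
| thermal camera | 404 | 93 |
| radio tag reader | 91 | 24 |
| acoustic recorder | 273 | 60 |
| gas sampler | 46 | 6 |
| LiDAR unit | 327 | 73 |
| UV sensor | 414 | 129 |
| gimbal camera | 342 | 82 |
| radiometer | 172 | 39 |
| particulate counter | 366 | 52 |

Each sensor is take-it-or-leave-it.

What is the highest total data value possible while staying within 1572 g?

394

Density check — UV sensor 0.31, radio tag reader 0.26, gimbal camera 0.24 are the best per g.
The ratio heuristic lands on thermal camera + radio tag reader + gas sampler + UV sensor + gimbal camera + radiometer (373) but leaves 103 g idle.
Dropping radiometer frees 172 g; slotting in acoustic recorder (273 g) lifts the total to 394 at 1570 g.
An exhaustive check of the 512 subsets confirms 394.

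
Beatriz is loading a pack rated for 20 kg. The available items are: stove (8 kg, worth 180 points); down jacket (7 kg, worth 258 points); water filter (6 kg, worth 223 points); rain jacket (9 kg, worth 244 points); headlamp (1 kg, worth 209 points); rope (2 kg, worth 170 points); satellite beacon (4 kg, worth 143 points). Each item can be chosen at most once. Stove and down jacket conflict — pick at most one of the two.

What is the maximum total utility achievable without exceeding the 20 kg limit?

1003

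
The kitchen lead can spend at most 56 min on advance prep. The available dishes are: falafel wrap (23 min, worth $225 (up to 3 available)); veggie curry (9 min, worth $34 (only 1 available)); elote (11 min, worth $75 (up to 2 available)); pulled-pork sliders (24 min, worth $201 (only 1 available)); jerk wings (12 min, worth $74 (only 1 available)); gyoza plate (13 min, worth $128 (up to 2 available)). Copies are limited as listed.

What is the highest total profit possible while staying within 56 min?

484

Ranking by ratio (profit/min): gyoza plate 9.85, falafel wrap 9.78, pulled-pork sliders 8.38.
Greedy by ratio would take falafel wrap + 2×gyoza plate: 49 min used, total 481.
Replace 2×gyoza plate with falafel wrap + veggie curry: the trade gains 3 net, giving 484 at 55 min.
That's the maximum — no swap from here does better than 484.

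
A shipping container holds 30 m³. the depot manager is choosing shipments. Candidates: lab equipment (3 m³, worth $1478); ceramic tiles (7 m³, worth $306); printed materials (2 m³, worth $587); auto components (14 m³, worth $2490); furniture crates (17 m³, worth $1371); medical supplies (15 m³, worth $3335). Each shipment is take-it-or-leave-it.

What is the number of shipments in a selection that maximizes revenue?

Best achievable revenue is 5825.
For example auto components + medical supplies achieves it, using 29 m³.
Every optimal selection uses 2 shipments.

2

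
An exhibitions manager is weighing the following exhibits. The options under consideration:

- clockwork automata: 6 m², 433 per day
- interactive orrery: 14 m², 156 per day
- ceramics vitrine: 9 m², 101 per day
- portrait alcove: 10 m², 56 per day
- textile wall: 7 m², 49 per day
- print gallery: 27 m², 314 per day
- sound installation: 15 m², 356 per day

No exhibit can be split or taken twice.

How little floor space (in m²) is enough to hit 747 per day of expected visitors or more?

21

Look for the lowest-floor combination reaching 747.
clockwork automata + sound installation reaches 789 using 21 m².
Below 21 m² the best achievable stays under 747.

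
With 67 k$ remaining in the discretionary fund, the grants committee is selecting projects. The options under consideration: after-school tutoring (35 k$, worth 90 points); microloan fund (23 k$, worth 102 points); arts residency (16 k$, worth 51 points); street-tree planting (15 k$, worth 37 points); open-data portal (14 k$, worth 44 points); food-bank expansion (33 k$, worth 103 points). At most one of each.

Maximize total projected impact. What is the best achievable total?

Greedy by ratio would take microloan fund + arts residency + open-data portal: 53 k$ used, total 197.
The 30 k$ tied up in arts residency and open-data portal is better spent on food-bank expansion — total rises to 205 (56 k$).

205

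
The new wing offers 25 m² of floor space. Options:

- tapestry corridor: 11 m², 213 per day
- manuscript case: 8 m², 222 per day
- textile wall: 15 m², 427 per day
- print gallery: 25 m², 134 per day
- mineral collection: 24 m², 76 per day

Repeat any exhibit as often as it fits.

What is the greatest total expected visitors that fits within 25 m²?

666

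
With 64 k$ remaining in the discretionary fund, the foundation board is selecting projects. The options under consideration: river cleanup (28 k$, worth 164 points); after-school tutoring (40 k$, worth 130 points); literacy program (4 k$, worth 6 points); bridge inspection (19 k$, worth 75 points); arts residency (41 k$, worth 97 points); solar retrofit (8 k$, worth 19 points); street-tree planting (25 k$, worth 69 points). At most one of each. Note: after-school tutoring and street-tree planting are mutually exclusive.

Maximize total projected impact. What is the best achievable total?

The ratio ordering already packs tightly: river cleanup + literacy program + bridge inspection + solar retrofit, 59 k$, 264.
The closest alternative, river cleanup + bridge inspection + solar retrofit, reaches only 258.

264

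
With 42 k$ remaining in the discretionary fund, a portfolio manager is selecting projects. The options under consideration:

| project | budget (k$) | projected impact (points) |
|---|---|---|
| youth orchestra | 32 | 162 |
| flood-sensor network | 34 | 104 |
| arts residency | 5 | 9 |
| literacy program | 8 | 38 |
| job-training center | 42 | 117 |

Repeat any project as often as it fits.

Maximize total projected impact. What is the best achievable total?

Taking youth orchestra + literacy program: 40 k$ used, 200 in projected impact.
Every other selection either busts 42 k$ or fails to beat 200.

200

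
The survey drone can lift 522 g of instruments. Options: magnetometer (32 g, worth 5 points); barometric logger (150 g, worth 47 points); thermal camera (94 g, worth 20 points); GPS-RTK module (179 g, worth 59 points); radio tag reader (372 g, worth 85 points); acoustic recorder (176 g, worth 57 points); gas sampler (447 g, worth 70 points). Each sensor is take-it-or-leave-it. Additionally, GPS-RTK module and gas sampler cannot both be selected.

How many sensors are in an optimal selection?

3

Optimal total is 163.
For example barometric logger + GPS-RTK module + acoustic recorder achieves it, using 505 g.
Any selection reaching 163 contains exactly 3 sensors.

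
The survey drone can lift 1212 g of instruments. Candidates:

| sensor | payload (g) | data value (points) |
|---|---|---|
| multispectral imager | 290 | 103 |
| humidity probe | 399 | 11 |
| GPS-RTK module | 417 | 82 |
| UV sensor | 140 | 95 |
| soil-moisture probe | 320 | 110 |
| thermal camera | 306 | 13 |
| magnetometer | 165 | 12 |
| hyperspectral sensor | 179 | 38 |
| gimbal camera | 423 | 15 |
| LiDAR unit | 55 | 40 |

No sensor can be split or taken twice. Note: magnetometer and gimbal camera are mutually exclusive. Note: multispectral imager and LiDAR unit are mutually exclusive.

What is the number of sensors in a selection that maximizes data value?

4

The maximum data value within 1212 g is 390.
One optimal bundle: multispectral imager + GPS-RTK module + UV sensor + soil-moisture probe (1167 g).
Every optimal selection uses 4 sensors.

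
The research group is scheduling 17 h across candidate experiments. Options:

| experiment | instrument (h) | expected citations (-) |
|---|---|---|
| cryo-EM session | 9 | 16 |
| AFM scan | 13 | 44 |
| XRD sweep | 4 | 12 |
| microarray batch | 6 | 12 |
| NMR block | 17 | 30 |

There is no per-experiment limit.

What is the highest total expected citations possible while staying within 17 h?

56

By expected citations per h: AFM scan 3.38, XRD sweep 3.00, microarray batch 2.00 lead.
Taking AFM scan + XRD sweep: 17 h used, 56 in expected citations.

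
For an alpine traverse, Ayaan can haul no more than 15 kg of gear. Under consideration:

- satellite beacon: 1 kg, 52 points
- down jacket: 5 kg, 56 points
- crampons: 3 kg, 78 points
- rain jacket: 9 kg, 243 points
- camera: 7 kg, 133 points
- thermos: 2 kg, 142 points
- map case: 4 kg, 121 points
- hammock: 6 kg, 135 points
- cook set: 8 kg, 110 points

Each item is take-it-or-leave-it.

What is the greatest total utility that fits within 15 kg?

515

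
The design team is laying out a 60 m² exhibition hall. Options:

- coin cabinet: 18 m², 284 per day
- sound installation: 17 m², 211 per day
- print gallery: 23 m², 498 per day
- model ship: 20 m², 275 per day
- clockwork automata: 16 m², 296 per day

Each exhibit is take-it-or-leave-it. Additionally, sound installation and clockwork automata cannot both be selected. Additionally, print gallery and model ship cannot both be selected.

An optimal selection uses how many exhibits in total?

Best achievable expected visitors is 1078.
For example coin cabinet + print gallery + clockwork automata achieves it, using 57 m².
Any selection reaching 1078 contains exactly 3 exhibits.

3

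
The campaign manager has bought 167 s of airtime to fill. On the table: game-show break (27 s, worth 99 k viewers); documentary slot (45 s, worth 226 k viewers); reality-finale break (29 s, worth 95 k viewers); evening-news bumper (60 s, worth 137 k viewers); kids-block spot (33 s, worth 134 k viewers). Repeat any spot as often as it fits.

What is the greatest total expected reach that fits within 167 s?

Density check — documentary slot 5.02, kids-block spot 4.06, game-show break 3.67, reality-finale break 3.28 are the best per s.
Taking game-show break + 3×documentary slot: 162 s used, 777 in expected reach.
No other feasible combination exceeds 777.

777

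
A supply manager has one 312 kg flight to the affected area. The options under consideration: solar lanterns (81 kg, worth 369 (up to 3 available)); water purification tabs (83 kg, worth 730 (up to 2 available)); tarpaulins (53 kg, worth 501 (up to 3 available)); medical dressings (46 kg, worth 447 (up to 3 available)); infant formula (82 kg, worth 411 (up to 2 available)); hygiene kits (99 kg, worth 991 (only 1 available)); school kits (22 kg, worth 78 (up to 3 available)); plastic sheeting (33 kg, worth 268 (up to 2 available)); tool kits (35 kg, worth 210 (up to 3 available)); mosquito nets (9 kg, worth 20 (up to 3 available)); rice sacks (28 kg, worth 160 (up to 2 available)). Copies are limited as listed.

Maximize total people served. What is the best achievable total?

A density-first pass picks tarpaulins + 3×medical dressings + hygiene kits + school kits — 2911 at 312 kg.
Replace 2×medical dressings and school kits with 2×tarpaulins: the trade gains 30 net, giving 2941 at 304 kg.

2941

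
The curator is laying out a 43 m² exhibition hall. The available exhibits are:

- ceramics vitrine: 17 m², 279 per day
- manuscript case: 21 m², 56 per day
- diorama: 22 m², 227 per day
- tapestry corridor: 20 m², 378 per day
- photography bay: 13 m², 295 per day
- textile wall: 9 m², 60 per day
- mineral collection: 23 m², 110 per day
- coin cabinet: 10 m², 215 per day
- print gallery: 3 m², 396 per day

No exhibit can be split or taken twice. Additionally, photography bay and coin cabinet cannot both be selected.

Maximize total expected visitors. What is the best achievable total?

1069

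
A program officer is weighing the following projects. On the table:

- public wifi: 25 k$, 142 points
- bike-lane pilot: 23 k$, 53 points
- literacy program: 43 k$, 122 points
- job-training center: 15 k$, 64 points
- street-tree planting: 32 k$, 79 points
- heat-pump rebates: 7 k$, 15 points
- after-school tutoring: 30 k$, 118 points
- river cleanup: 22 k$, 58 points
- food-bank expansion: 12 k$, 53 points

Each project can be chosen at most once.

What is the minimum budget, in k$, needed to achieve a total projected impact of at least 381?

89

Look for the lowest-budget combination reaching 381.
public wifi + job-training center + heat-pump rebates + after-school tutoring + food-bank expansion: 392 projected impact at 89 k$.
Below 89 k$ the best achievable stays under 381.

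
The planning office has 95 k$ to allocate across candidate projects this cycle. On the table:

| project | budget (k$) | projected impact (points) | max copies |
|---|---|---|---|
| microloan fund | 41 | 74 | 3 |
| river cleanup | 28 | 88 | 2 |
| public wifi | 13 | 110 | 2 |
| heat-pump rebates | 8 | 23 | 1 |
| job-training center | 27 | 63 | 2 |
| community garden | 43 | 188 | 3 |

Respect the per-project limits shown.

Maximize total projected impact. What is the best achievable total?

Density check — public wifi 8.46, community garden 4.37, river cleanup 3.14 are the best per k$.
The ratio ordering already packs tightly: 2×public wifi + heat-pump rebates + community garden, 77 k$, 431.
That's the maximum — no swap from here does better than 431.

431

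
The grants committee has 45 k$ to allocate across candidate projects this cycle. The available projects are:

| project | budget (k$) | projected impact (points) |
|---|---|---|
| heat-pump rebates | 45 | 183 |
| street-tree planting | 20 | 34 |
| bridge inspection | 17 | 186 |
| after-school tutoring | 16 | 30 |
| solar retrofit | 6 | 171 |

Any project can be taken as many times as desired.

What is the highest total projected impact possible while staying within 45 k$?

By projected impact per k$: solar retrofit 28.50, bridge inspection 10.94, heat-pump rebates 4.07, after-school tutoring 1.88 lead.
Taking 7×solar retrofit: 42 k$ used, 1197 in projected impact.
Every other selection either busts 45 k$ or fails to beat 1197.

1197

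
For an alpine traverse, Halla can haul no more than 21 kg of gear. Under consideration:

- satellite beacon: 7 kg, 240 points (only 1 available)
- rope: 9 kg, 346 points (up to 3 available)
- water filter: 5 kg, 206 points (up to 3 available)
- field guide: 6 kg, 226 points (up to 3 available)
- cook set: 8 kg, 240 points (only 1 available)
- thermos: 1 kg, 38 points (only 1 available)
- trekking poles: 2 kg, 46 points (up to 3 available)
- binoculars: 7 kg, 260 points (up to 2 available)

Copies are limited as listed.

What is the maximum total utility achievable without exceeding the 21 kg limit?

844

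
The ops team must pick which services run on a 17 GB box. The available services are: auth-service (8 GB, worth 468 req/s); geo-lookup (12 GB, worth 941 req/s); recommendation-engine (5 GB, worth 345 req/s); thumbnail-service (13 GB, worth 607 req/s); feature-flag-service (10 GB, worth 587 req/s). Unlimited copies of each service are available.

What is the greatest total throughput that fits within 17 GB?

1286

By throughput per GB: geo-lookup 78.42, recommendation-engine 69.00, feature-flag-service 58.70 lead.
Taking geo-lookup + recommendation-engine: 17 GB used, 1286 in throughput.
No other feasible combination exceeds 1286.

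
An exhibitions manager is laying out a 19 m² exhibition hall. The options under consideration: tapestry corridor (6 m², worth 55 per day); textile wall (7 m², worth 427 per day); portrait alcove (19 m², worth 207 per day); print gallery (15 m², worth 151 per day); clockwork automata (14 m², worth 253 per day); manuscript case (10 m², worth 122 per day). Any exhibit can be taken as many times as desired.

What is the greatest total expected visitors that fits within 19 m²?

854

Best packing: 2×textile wall — 14 m², 854 total.
The spare 5 m² is too small for any remaining exhibit, and no exchange beats 854.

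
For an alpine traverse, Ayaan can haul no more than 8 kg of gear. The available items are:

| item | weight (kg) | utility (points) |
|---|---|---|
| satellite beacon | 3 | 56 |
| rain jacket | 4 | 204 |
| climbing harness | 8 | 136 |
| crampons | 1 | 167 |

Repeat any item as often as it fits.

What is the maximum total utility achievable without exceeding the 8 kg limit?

Best packing: 8×crampons — 8 kg, 1336 total.
Every other selection either busts 8 kg or fails to beat 1336.

1336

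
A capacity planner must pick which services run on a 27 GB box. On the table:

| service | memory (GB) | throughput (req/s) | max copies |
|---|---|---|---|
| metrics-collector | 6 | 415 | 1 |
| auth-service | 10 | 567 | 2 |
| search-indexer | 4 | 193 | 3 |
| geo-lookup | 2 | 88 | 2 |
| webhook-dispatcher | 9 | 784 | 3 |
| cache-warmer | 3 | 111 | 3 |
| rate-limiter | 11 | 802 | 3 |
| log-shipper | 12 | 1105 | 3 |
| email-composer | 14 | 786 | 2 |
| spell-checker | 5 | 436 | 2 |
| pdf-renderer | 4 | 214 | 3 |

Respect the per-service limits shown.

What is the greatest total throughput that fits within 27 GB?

2352

Ranking by ratio (throughput/GB): log-shipper 92.08, spell-checker 87.20, webhook-dispatcher 87.11.
Greedy by ratio would take geo-lookup + 2×log-shipper: 26 GB used, total 2298.
Dropping geo-lookup and 2×log-shipper frees 26 GB; slotting in 3×webhook-dispatcher (27 GB) lifts the total to 2352 at 27 GB.
No other feasible combination exceeds 2352.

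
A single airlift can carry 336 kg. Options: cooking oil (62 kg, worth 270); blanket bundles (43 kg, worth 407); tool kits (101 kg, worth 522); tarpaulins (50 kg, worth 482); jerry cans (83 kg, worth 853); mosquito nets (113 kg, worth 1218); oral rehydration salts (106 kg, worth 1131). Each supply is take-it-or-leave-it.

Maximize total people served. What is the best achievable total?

Density check — mosquito nets 10.78, oral rehydration salts 10.67, jerry cans 10.28 are the best per kg.
The ratio heuristic lands on jerry cans + mosquito nets + oral rehydration salts (3202) but leaves 34 kg idle.
The 83 kg tied up in jerry cans is better spent on blanket bundles + tarpaulins — total rises to 3238 (312 kg).
The spare 24 kg is too small for any remaining supply, and no exchange beats 3238.

3238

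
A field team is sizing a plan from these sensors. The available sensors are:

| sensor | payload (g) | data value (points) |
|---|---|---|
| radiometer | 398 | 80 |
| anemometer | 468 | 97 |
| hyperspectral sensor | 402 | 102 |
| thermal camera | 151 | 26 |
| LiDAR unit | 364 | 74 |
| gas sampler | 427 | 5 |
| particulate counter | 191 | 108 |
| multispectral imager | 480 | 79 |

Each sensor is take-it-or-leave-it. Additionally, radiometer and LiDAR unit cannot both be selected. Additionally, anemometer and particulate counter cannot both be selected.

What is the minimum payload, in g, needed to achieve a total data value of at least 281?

Need the lightest bundle worth ≥ 281.
hyperspectral sensor + LiDAR unit + particulate counter reaches 284 using 957 g.
Any bundle with less than 957 g falls short of 281.

957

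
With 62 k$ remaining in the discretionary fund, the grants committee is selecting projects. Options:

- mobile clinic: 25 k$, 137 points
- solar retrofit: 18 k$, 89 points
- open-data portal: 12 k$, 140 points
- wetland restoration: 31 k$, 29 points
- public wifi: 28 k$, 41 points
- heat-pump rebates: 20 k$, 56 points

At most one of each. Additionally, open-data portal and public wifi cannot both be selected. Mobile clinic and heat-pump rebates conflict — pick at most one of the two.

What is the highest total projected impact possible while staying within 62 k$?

366

The ratio ordering already packs tightly: mobile clinic + solar retrofit + open-data portal, 55 k$, 366.
Next best is solar retrofit + open-data portal + heat-pump rebates at 285 (50 k$) — short by 81.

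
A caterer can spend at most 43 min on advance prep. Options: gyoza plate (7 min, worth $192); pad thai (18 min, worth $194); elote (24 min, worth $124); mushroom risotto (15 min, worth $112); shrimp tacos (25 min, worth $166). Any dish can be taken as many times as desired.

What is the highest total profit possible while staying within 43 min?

1152

Density check — gyoza plate 27.43, pad thai 10.78, mushroom risotto 7.47 are the best per min.
6×gyoza plate uses 42 of the 43 min and totals 1152.
That's the maximum — no swap from here does better than 1152.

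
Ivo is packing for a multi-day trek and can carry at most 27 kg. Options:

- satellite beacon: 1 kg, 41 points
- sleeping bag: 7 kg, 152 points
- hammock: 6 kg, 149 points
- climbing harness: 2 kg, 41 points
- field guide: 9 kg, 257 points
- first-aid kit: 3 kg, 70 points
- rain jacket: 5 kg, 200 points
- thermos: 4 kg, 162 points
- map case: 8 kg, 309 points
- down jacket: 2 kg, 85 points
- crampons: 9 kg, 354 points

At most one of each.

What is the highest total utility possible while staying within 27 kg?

1066

Density check — down jacket 42.50, satellite beacon 41.00, thermos 40.50, rain jacket 40.00 are the best per kg.
Taking the top-ratio items first gives satellite beacon + hammock + rain jacket + thermos + down jacket + crampons for 991 (27 kg).
The 8 kg tied up in hammock and down jacket is better spent on map case — total rises to 1066 (27 kg).
Runner-up satellite beacon + climbing harness + rain jacket + map case + down jacket + crampons tops out at 1030.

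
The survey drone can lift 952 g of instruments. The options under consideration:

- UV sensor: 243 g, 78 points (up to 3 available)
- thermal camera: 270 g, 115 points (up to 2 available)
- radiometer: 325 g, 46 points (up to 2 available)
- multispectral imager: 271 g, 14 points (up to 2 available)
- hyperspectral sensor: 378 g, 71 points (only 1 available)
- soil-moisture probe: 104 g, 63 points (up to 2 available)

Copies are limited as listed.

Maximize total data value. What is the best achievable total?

Density check — soil-moisture probe 0.61, thermal camera 0.43, UV sensor 0.32, hyperspectral sensor 0.19 are the best per g.
The ratio heuristic lands on 2×thermal camera + 2×soil-moisture probe (356) but leaves 204 g idle.
The 104 g tied up in soil-moisture probe is better spent on UV sensor — total rises to 371 (887 g).
Every other selection either busts 952 g or exceeds an availability limit or fails to beat 371.

371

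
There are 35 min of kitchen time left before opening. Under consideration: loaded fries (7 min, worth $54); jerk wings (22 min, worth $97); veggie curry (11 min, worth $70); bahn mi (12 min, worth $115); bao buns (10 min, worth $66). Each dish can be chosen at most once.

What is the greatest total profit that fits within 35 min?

251

By profit per min: bahn mi 9.58, loaded fries 7.71, bao buns 6.60 lead.
Filling by ratio: loaded fries + bahn mi + bao buns for 235, with 6 min left unused.
Replace loaded fries with veggie curry: the trade gains 16 net, giving 251 at 33 min.
Every other selection either busts 35 min or fails to beat 251.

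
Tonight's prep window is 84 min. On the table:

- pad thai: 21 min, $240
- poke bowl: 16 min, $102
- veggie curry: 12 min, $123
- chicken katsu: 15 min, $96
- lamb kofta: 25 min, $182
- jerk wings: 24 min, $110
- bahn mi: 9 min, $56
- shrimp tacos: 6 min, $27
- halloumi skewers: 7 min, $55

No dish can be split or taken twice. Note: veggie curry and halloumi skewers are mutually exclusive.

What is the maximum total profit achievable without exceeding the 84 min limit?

703

Pad thai + poke bowl + veggie curry + lamb kofta + bahn mi uses 83 of the 84 min and totals 703.
Next best is pad thai + veggie curry + chicken katsu + lamb kofta + bahn mi at 697 (82 min) — short by 6.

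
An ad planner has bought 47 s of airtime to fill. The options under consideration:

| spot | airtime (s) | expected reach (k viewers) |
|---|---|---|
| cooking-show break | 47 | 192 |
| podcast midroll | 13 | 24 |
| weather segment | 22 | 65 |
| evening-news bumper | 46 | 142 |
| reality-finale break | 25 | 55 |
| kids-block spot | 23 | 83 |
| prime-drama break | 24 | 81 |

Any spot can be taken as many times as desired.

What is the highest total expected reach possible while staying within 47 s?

Density check — cooking-show break 4.09, kids-block spot 3.61, prime-drama break 3.38, evening-news bumper 3.09 are the best per s.
Best packing: cooking-show break — 47 s, 192 total.
Every other selection either busts 47 s or fails to beat 192.

192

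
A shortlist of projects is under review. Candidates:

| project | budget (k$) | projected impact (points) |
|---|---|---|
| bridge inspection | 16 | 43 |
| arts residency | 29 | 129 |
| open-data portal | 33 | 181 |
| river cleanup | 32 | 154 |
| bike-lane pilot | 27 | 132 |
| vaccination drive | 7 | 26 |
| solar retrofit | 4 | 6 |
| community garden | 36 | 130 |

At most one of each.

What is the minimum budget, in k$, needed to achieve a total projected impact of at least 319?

Minimise k$ subject to total projected impact ≥ 319.
open-data portal + bike-lane pilot + solar retrofit: 319 projected impact at 64 k$.
No combination under 64 k$ hits 319.

64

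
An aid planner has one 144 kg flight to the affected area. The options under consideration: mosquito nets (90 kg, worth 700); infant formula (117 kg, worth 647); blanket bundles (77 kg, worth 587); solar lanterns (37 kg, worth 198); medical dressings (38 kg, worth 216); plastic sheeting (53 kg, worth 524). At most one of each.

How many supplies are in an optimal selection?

2

Best achievable people served is 1224.
For example mosquito nets + plastic sheeting achieves it, using 143 kg.
Every optimal selection uses 2 supplies.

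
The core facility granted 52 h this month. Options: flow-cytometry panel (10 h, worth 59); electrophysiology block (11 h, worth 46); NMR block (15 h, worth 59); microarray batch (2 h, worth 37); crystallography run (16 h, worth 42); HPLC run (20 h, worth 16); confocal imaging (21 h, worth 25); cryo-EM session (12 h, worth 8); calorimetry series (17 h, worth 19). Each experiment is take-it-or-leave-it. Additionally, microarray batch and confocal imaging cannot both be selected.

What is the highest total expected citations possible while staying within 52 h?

209

Best packing: flow-cytometry panel + electrophysiology block + NMR block + microarray batch + cryo-EM session — 50 h, 209 total.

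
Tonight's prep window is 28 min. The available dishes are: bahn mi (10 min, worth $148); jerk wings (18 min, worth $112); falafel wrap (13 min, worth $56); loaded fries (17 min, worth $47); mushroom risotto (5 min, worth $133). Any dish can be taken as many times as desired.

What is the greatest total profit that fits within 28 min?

665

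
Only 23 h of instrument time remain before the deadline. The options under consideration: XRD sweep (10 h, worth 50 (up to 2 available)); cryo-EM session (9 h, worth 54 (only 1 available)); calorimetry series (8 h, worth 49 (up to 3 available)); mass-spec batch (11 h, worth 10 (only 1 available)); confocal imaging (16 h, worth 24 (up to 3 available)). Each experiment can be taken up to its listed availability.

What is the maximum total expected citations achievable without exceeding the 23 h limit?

104

The ratio heuristic lands on 2×calorimetry series (98) but leaves 7 h idle.
The 16 h tied up in 2×calorimetry series is better spent on XRD sweep + cryo-EM session — total rises to 104 (19 h).
The spare 4 h is too small for any remaining experiment, and no exchange beats 104.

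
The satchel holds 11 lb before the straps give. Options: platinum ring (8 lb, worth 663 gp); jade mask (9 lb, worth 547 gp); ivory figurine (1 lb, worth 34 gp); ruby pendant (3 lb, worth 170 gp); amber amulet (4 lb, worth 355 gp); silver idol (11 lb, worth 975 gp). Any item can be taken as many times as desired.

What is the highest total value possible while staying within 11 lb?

975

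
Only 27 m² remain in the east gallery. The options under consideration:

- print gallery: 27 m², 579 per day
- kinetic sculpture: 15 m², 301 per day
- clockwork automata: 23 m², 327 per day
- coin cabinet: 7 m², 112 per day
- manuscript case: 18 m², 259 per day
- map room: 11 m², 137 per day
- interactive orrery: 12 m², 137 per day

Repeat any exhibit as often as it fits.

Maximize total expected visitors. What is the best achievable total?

579

Taking print gallery: 27 m² used, 579 in expected visitors.
Nothing else within 27 m² beats 579.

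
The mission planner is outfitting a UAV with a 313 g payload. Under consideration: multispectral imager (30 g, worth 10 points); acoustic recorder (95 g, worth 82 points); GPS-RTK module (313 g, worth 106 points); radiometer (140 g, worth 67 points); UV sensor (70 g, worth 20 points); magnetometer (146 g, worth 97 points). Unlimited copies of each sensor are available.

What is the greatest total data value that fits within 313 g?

246

The ratio ordering already packs tightly: 3×acoustic recorder, 285 g, 246.
Every other selection either busts 313 g or fails to beat 246.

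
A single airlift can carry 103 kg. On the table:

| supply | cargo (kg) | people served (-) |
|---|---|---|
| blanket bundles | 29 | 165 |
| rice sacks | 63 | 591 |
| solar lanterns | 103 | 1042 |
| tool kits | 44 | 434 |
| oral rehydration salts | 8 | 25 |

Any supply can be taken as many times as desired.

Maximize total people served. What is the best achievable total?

1042

Density check — solar lanterns 10.12, tool kits 9.86, rice sacks 9.38, blanket bundles 5.69 are the best per kg.
Taking solar lanterns: 103 kg used, 1042 in people served.
That's the maximum — no swap from here does better than 1042.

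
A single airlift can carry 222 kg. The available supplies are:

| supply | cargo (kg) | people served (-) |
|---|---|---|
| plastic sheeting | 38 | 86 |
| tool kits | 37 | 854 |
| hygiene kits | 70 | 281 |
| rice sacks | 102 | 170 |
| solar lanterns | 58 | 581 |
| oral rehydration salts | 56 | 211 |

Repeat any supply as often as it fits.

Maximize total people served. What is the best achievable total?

Taking 6×tool kits: 222 kg used, 5124 in people served.

5124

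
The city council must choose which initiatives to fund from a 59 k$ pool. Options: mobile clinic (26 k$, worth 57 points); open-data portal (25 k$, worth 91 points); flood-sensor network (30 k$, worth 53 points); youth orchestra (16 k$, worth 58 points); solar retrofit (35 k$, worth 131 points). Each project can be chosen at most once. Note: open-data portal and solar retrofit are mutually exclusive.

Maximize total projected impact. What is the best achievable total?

189

The ratio ordering already packs tightly: youth orchestra + solar retrofit, 51 k$, 189.
Runner-up open-data portal + youth orchestra tops out at 149.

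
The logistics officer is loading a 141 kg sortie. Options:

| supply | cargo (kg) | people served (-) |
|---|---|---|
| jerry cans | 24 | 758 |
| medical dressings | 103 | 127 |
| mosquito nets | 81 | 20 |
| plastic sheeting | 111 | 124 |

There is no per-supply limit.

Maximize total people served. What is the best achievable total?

3790

The ratio ordering already packs tightly: 5×jerry cans, 120 kg, 3790.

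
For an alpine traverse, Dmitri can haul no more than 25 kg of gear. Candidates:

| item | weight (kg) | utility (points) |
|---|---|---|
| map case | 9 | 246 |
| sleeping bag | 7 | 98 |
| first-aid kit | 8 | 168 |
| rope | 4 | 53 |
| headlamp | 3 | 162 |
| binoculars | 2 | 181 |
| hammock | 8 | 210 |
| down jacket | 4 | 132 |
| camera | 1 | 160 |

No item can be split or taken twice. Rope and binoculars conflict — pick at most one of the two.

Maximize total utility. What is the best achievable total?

959

Ranking by ratio (utility/kg): camera 160.00, binoculars 90.50, headlamp 54.00.
Taking map case + headlamp + binoculars + hammock + camera: 23 kg used, 959 in utility.
No other feasible combination exceeds 959.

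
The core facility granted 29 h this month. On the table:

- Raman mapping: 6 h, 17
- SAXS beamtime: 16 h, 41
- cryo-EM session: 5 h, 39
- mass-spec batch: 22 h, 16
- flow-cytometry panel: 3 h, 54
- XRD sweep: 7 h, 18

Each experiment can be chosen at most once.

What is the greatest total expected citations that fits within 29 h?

134

A density-first pass picks Raman mapping + cryo-EM session + flow-cytometry panel + XRD sweep — 128 at 21 h.
Replace Raman mapping and XRD sweep with SAXS beamtime: the trade gains 6 net, giving 134 at 24 h.
The spare 5 h is too small for any remaining experiment, and no exchange beats 134.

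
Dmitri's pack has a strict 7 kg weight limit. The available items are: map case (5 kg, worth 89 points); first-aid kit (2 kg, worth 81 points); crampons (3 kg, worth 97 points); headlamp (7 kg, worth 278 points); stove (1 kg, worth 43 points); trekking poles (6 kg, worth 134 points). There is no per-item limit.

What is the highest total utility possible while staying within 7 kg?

301

Density check — stove 43.00, first-aid kit 40.50, headlamp 39.71 are the best per kg.
Taking 7×stove: 7 kg used, 301 in utility.
No other feasible combination exceeds 301.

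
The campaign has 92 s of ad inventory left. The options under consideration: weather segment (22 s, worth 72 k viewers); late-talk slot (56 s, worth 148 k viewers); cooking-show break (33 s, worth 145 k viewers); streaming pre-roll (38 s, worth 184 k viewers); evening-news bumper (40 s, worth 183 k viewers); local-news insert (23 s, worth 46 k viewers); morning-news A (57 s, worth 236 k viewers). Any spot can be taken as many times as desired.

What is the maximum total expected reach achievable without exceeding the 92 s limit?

381

By expected reach per s: streaming pre-roll 4.84, evening-news bumper 4.58, cooking-show break 4.39, morning-news A 4.14 lead.
A density-first pass picks 2×streaming pre-roll — 368 at 76 s.
The 76 s tied up in 2×streaming pre-roll is better spent on cooking-show break + morning-news A — total rises to 381 (90 s).
Every other selection either busts 92 s or fails to beat 381.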